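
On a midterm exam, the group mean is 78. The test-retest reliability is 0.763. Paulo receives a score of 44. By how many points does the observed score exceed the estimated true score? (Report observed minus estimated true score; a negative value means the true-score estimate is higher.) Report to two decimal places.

T̂ = ρX + (1 − ρ)μ
  = 0.763 × 44 + 0.237 × 78
  = 33.572 + 18.486
  = 52.0580
  ≈ 52.058
X − T̂ = 44 − 52.058 = -8.058 → -8.06

-8.06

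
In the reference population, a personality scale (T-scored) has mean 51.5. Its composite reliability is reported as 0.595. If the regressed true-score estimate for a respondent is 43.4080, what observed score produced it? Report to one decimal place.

37.9

T̂ = ρX + (1 − ρ)μ  ⇒  X = (T̂ − (1 − ρ)μ) / ρ
X = (43.4080 − 0.405 × 51.5) / 0.595 = (43.4080 − 20.8575) / 0.595 = 22.5505 / 0.595 = 37.900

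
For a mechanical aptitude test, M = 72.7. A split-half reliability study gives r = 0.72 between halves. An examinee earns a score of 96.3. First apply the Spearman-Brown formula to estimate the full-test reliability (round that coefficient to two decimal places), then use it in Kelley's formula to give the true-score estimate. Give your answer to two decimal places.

92.52

Spearman-Brown: ρ = 2r/(1 + r) = 2(0.72)/(1 + 0.72) = 1.440/1.72 = 0.8372 → 0.84
T̂ = ρX + (1 − ρ)μ
  = 0.84 × 96.3 + 0.16 × 72.7
  = 80.892 + 11.632
  = 92.524
  ≈ 92.52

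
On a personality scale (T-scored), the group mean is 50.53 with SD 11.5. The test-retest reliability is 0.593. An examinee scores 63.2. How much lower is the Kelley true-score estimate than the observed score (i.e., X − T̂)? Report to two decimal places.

5.16

T̂ = ρX + (1 − ρ)μ
  = 0.593 × 63.2 + 0.407 × 50.53
  = 37.4776 + 20.56571
  = 58.0433
  ≈ 58.043
X − T̂ = 63.2 − 58.043 = 5.157 → 5.16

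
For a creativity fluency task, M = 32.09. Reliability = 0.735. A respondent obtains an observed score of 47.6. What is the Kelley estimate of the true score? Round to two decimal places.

T̂ = ρX + (1 − ρ)μ
  = 0.735 × 47.6 + 0.265 × 32.09
  = 34.9860 + 8.50385
  = 43.490
  ≈ 43.49

43.49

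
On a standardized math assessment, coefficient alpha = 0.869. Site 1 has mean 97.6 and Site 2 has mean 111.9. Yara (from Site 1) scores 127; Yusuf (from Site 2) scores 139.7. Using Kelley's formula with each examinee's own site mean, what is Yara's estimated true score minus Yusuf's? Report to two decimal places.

T̂_Yara = 0.869(127) + 0.131(97.6) = 123.1486
T̂_Yusuf = 0.869(139.7) + 0.131(111.9) = 136.0582
Difference = 123.1486 − 136.0582 = -12.9096

-12.91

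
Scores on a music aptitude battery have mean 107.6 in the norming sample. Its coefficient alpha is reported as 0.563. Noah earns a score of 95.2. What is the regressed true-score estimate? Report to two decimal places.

100.62

T̂ = ρX + (1 − ρ)μ
  = 0.563 × 95.2 + 0.437 × 107.6
  = 53.5976 + 47.0212
  = 100.619
  ≈ 100.62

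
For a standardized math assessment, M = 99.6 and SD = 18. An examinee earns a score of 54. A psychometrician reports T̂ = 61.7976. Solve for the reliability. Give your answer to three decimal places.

T̂ = ρX + (1 − ρ)μ  ⇒  T̂ − μ = ρ(X − μ)
ρ = (T̂ − μ)/(X − μ) = (61.7976 − 99.6) / (54 − 99.6) = -37.8024 / -45.6 = 0.82900

0.829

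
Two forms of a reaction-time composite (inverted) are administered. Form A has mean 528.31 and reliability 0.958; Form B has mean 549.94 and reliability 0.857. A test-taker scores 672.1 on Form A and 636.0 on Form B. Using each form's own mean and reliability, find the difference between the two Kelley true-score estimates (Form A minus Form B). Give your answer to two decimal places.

42.37

T̂_A = 0.958(672.1) + 0.042(528.31) = 666.0608
T̂_B = 0.857(636.0) + 0.143(549.94) = 623.6934
T̂_A − T̂_B = 42.3674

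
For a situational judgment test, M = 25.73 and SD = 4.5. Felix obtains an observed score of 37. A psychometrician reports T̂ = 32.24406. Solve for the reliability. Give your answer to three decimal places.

T̂ = ρX + (1 − ρ)μ  ⇒  T̂ − μ = ρ(X − μ)
ρ = (T̂ − μ)/(X − μ) = (32.24406 − 25.73) / (37 − 25.73) = 6.51406 / 11.27 = 0.57800

0.578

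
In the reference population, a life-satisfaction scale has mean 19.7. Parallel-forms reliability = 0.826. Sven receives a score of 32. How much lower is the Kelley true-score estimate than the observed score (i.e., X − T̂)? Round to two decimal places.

T̂ = 0.826(32) + 0.174(19.7) = 26.432 + 3.4278 = 29.8598 → 29.860
X − T̂ = 32 − 29.860 = 2.140 → 2.14

2.14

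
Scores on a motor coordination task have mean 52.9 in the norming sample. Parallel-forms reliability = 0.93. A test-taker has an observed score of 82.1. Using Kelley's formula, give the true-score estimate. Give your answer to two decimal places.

80.06

T̂ = ρX + (1 − ρ)μ
  = 0.93 × 82.1 + 0.07 × 52.9
  = 76.353 + 3.703
  = 80.056
  ≈ 80.06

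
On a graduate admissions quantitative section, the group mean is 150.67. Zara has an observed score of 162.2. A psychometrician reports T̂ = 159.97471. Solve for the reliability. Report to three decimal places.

T̂ = ρX + (1 − ρ)μ  ⇒  T̂ − μ = ρ(X − μ)
ρ = (T̂ − μ)/(X − μ) = (159.97471 − 150.67) / (162.2 − 150.67) = 9.30471 / 11.53 = 0.80700

0.807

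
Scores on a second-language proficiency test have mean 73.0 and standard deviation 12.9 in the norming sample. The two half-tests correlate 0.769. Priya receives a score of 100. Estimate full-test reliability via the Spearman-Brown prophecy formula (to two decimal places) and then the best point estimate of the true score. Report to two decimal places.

Spearman-Brown: ρ = 2r/(1 + r) = 2(0.769)/(1 + 0.769) = 1.5380/1.769 = 0.8694 → 0.87
Kelley's formula gives T̂ = 0.87·100 + 0.13·73.0 = 87.00 + 9.490 = 96.490.

96.49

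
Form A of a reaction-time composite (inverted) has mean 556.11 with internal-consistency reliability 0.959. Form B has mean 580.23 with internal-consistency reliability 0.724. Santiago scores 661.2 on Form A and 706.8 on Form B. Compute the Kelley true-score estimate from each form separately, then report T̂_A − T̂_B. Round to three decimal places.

T̂_A = 0.959(661.2) + 0.041(556.11) = 656.89131
T̂_B = 0.724(706.8) + 0.276(580.23) = 671.86668
T̂_A − T̂_B = -14.97537

-14.975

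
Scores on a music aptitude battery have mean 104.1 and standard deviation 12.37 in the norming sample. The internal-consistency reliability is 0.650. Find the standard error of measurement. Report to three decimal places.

SEM = SD · √(1 − ρ) = 12.37 × √0.350 = 12.37 × 0.5916 = 7.3182

7.318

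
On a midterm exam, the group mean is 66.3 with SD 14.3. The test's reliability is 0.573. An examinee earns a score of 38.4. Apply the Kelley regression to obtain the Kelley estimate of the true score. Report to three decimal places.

50.313

T̂ = ρX + (1 − ρ)μ
  = 0.573 × 38.4 + 0.427 × 66.3
  = 22.0032 + 28.3101
  = 50.3133
  ≈ 50.313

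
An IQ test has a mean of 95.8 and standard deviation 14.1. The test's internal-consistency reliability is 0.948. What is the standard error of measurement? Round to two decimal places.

3.22

SEM = SD · √(1 − ρ) = 14.1 × √0.052 = 14.1 × 0.2280 = 3.215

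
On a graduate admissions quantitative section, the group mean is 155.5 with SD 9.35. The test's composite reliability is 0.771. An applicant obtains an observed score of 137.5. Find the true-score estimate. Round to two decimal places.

141.62

T̂ = 0.771(137.5) + 0.229(155.5) = 106.0125 + 35.6095 = 141.622 → 141.62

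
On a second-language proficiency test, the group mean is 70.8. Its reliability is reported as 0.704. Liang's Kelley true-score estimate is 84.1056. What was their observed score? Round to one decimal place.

89.7

T̂ = ρX + (1 − ρ)μ  ⇒  X = (T̂ − (1 − ρ)μ) / ρ
X = (84.1056 − 0.296 × 70.8) / 0.704 = (84.1056 − 20.9568) / 0.704 = 63.1488 / 0.704 = 89.700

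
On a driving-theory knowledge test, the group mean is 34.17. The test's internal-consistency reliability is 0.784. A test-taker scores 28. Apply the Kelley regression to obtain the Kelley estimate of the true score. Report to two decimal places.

T̂ = 0.784(28) + 0.216(34.17) = 21.952 + 7.38072 = 29.333 → 29.33

29.33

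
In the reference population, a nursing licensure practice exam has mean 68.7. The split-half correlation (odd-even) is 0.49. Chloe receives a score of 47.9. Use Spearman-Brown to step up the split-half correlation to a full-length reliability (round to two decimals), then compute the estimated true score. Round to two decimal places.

54.97

Spearman-Brown: ρ = 2r/(1 + r) = 2(0.49)/(1 + 0.49) = 0.980/1.49 = 0.6577 → 0.66
T̂ = 0.66(47.9) + 0.34(68.7) = 31.614 + 23.358 = 54.972 → 54.97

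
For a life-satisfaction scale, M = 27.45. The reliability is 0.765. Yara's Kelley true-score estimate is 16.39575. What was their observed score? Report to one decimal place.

13.0

T̂ = ρX + (1 − ρ)μ  ⇒  X = (T̂ − (1 − ρ)μ) / ρ
X = (16.39575 − 0.235 × 27.45) / 0.765 = (16.39575 − 6.45075) / 0.765 = 9.94500 / 0.765 = 13.000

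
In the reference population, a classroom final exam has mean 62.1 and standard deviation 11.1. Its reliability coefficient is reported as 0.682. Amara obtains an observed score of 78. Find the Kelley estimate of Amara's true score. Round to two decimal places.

72.94

T̂ = 0.682(78) + 0.318(62.1) = 53.196 + 19.7478 = 72.944 → 72.94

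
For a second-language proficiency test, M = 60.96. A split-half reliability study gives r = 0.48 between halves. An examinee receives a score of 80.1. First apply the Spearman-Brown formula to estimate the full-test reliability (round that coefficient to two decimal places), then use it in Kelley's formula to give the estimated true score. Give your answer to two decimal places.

Spearman-Brown: ρ = 2r/(1 + r) = 2(0.48)/(1 + 0.48) = 0.960/1.48 = 0.6486 → 0.65
T̂ = 0.65(80.1) + 0.35(60.96) = 52.065 + 21.3360 = 73.401 → 73.40

73.40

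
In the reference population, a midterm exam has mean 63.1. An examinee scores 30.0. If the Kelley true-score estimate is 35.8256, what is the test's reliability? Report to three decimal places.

0.824

T̂ = ρX + (1 − ρ)μ  ⇒  T̂ − μ = ρ(X − μ)
ρ = (T̂ − μ)/(X − μ) = (35.8256 − 63.1) / (30.0 − 63.1) = -27.2744 / -33.1 = 0.82400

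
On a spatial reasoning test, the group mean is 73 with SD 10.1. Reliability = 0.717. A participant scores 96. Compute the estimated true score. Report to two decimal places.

89.49

T̂ = ρX + (1 − ρ)μ
  = 0.717 × 96 + 0.283 × 73
  = 68.832 + 20.659
  = 89.491
  ≈ 89.49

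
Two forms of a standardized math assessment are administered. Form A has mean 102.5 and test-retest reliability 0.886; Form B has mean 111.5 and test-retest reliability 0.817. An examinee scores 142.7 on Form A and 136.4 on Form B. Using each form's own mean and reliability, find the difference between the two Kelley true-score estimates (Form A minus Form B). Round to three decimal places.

T̂_A = 0.886(142.7) + 0.114(102.5) = 138.11720
T̂_B = 0.817(136.4) + 0.183(111.5) = 131.84330
T̂_A − T̂_B = 6.27390

6.274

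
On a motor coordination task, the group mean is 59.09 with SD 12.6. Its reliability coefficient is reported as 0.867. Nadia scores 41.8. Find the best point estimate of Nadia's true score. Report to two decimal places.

T̂ = 0.867(41.8) + 0.133(59.09) = 36.2406 + 7.85897 = 44.100 → 44.10

44.10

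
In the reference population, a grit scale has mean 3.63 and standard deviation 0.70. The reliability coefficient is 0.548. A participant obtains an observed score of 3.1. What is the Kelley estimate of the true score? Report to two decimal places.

T̂ = ρX + (1 − ρ)μ
  = 0.548 × 3.1 + 0.452 × 3.63
  = 1.6988 + 1.64076
  = 3.340
  ≈ 3.34

3.34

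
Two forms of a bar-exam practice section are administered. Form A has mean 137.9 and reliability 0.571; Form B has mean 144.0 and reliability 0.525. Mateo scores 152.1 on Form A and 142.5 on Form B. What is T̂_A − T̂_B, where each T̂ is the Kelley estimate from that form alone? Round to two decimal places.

T̂_A = 0.571(152.1) + 0.429(137.9) = 146.0082
T̂_B = 0.525(142.5) + 0.475(144.0) = 143.2125
T̂_A − T̂_B = 2.7957

2.80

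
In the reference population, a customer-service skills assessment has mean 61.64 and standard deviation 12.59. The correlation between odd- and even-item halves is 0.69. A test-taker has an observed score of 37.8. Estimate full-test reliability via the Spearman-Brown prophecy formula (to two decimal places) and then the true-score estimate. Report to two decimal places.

Spearman-Brown: ρ = 2r/(1 + r) = 2(0.69)/(1 + 0.69) = 1.380/1.69 = 0.8166 → 0.82
Regress the observed score toward the mean by the unreliability: T̂ = 0.82·37.8 + 0.18·61.64 = 30.996 + 11.0952 = 42.091.

42.09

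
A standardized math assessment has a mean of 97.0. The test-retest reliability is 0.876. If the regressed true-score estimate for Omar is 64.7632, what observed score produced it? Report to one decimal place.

T̂ = ρX + (1 − ρ)μ  ⇒  X = (T̂ − (1 − ρ)μ) / ρ
X = (64.7632 − 0.124 × 97.0) / 0.876 = (64.7632 − 12.0280) / 0.876 = 52.7352 / 0.876 = 60.200

60.2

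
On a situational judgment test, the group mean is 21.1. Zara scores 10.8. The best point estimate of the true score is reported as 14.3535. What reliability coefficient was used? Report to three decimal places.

T̂ = ρX + (1 − ρ)μ  ⇒  T̂ − μ = ρ(X − μ)
ρ = (T̂ − μ)/(X − μ) = (14.3535 − 21.1) / (10.8 − 21.1) = -6.7465 / -10.3 = 0.65500

0.655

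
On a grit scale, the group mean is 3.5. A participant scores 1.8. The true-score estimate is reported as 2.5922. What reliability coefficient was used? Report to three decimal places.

T̂ = ρX + (1 − ρ)μ  ⇒  T̂ − μ = ρ(X − μ)
ρ = (T̂ − μ)/(X − μ) = (2.5922 − 3.5) / (1.8 − 3.5) = -0.9078 / -1.7 = 0.53400

0.534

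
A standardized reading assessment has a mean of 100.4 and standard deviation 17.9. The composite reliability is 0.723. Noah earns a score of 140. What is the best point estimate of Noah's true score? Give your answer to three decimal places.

T̂ = 0.723(140) + 0.277(100.4) = 101.220 + 27.8108 = 129.0308 → 129.031

129.031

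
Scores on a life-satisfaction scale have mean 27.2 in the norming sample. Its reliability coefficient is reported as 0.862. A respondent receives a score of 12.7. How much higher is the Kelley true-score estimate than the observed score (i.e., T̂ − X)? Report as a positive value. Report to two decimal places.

2.00

T̂ = ρX + (1 − ρ)μ
  = 0.862 × 12.7 + 0.138 × 27.2
  = 10.9474 + 3.7536
  = 14.7010
  ≈ 14.701
T̂ − X = 14.701 − 12.7 = 2.001 → 2.00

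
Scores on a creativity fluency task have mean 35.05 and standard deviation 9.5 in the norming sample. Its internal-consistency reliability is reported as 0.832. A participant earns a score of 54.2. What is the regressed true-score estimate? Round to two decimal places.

T̂ = ρX + (1 − ρ)μ
  = 0.832 × 54.2 + 0.168 × 35.05
  = 45.0944 + 5.88840
  = 50.983
  ≈ 50.98

50.98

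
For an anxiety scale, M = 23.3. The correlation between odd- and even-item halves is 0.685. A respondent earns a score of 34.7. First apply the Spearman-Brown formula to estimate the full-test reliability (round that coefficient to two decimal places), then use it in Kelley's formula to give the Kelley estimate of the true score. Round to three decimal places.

Spearman-Brown: ρ = 2r/(1 + r) = 2(0.685)/(1 + 0.685) = 1.3700/1.685 = 0.8131 → 0.81
Regress the observed score toward the mean by the unreliability: T̂ = 0.81·34.7 + 0.19·23.3 = 28.107 + 4.427 = 32.5340.

32.534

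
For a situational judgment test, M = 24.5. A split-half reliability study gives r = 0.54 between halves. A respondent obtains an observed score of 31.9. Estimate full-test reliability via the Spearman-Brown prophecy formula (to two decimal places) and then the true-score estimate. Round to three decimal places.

Spearman-Brown: ρ = 2r/(1 + r) = 2(0.54)/(1 + 0.54) = 1.080/1.54 = 0.7013 → 0.70
Regress the observed score toward the mean by the unreliability: T̂ = 0.70·31.9 + 0.30·24.5 = 22.330 + 7.350 = 29.6800.

29.680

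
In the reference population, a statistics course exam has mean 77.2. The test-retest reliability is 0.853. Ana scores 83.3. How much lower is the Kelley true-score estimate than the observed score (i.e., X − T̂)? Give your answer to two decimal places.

Kelley's formula gives T̂ = 0.853·83.3 + 0.147·77.2 = 71.0549 + 11.3484 = 82.4033.
X − T̂ = 83.3 − 82.403 = 0.897 → 0.90

0.90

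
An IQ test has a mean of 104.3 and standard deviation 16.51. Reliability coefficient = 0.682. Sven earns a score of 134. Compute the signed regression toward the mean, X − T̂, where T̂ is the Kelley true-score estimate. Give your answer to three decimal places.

Kelley's formula gives T̂ = 0.682·134 + 0.318·104.3 = 91.388 + 33.1674 = 124.55540.
X − T̂ = 134 − 124.5554 = 9.4446 → 9.445

9.445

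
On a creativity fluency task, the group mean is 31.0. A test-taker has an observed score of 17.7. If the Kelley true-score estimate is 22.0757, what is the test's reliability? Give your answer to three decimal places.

T̂ = ρX + (1 − ρ)μ  ⇒  T̂ − μ = ρ(X − μ)
ρ = (T̂ − μ)/(X − μ) = (22.0757 − 31.0) / (17.7 − 31.0) = -8.9243 / -13.3 = 0.67100

0.671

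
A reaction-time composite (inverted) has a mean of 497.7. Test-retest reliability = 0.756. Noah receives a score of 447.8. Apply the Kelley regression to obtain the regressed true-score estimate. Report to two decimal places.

459.98

Weight the observed score by reliability and the mean by (1 − reliability): T̂ = 0.756·447.8 + 0.244·497.7 = 338.5368 + 121.4388 = 459.976.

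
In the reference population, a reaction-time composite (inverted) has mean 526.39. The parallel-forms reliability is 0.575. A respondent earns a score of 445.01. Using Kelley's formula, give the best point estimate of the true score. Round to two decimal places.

479.60

Kelley's formula gives T̂ = 0.575·445.01 + 0.425·526.39 = 255.88075 + 223.71575 = 479.596.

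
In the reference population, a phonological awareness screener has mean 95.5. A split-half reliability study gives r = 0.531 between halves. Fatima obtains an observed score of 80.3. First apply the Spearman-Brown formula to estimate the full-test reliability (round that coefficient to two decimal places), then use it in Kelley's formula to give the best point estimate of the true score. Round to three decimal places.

85.012

Spearman-Brown: ρ = 2r/(1 + r) = 2(0.531)/(1 + 0.531) = 1.0620/1.531 = 0.6937 → 0.69
Weight the observed score by reliability and the mean by (1 − reliability): T̂ = 0.69·80.3 + 0.31·95.5 = 55.407 + 29.605 = 85.0120.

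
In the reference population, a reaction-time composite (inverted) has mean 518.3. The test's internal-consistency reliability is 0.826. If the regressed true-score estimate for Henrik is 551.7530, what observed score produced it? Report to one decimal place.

558.8

T̂ = ρX + (1 − ρ)μ  ⇒  X = (T̂ − (1 − ρ)μ) / ρ
X = (551.7530 − 0.174 × 518.3) / 0.826 = (551.7530 − 90.1842) / 0.826 = 461.5688 / 0.826 = 558.800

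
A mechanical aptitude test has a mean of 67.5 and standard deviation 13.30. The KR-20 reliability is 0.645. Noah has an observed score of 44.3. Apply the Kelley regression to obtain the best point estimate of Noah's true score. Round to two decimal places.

52.54

T̂ = ρX + (1 − ρ)μ
  = 0.645 × 44.3 + 0.355 × 67.5
  = 28.5735 + 23.9625
  = 52.536
  ≈ 52.54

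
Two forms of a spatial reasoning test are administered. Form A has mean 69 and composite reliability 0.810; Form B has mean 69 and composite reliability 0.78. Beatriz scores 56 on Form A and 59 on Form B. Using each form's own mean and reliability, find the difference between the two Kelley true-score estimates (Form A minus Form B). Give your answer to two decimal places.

-2.73

T̂_A = 0.810(56) + 0.190(69) = 58.4700
T̂_B = 0.78(59) + 0.22(69) = 61.2000
T̂_A − T̂_B = -2.7300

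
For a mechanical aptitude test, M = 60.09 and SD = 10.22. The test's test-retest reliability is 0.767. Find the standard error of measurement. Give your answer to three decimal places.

SEM = SD · √(1 − ρ) = 10.22 × √0.233 = 10.22 × 0.4827 = 4.9332

4.933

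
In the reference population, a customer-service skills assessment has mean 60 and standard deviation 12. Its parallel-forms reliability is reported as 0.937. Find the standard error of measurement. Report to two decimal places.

3.01

SEM = SD · √(1 − ρ) = 12 × √0.063 = 12 × 0.2510 = 3.012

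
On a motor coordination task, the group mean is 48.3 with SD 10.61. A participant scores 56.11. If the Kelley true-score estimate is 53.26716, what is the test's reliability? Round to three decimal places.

T̂ = ρX + (1 − ρ)μ  ⇒  T̂ − μ = ρ(X − μ)
ρ = (T̂ − μ)/(X − μ) = (53.26716 − 48.3) / (56.11 − 48.3) = 4.96716 / 7.81 = 0.63600

0.636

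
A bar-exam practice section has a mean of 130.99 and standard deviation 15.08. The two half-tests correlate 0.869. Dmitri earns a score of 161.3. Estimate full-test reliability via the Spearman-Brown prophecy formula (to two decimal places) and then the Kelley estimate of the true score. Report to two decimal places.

159.18

Spearman-Brown: ρ = 2r/(1 + r) = 2(0.869)/(1 + 0.869) = 1.7380/1.869 = 0.9299 → 0.93
Kelley's formula gives T̂ = 0.93·161.3 + 0.07·130.99 = 150.009 + 9.1693 = 159.178.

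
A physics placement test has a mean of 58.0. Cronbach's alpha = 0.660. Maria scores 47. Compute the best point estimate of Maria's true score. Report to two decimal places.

50.74

Weight the observed score by reliability and the mean by (1 − reliability): T̂ = 0.660·47 + 0.340·58.0 = 31.020 + 19.7200 = 50.740.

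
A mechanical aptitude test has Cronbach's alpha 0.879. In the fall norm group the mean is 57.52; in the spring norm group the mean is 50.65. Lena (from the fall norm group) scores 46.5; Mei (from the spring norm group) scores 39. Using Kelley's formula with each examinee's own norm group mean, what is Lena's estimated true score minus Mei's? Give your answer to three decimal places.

7.424

T̂_Lena = 0.879(46.5) + 0.121(57.52) = 47.83342
T̂_Mei = 0.879(39) + 0.121(50.65) = 40.40965
Difference = 47.83342 − 40.40965 = 7.42377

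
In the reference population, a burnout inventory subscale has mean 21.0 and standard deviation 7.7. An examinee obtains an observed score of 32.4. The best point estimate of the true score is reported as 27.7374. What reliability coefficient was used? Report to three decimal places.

0.591

T̂ = ρX + (1 − ρ)μ  ⇒  T̂ − μ = ρ(X − μ)
ρ = (T̂ − μ)/(X − μ) = (27.7374 − 21.0) / (32.4 − 21.0) = 6.7374 / 11.4 = 0.59100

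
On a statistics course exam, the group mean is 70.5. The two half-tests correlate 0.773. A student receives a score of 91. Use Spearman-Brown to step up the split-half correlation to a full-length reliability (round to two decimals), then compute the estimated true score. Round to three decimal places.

88.335

Spearman-Brown: ρ = 2r/(1 + r) = 2(0.773)/(1 + 0.773) = 1.5460/1.773 = 0.8720 → 0.87
Kelley's formula gives T̂ = 0.87·91 + 0.13·70.5 = 79.17 + 9.165 = 88.3350.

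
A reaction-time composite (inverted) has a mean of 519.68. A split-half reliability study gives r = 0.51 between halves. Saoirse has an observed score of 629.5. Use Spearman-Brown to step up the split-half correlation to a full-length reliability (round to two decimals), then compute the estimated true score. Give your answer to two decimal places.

594.36

Spearman-Brown: ρ = 2r/(1 + r) = 2(0.51)/(1 + 0.51) = 1.020/1.51 = 0.6755 → 0.68
Regress the observed score toward the mean by the unreliability: T̂ = 0.68·629.5 + 0.32·519.68 = 428.060 + 166.2976 = 594.358.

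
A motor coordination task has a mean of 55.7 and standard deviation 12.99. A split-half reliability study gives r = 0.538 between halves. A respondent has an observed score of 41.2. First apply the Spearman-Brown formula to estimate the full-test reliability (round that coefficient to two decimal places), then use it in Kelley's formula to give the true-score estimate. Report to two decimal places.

Spearman-Brown: ρ = 2r/(1 + r) = 2(0.538)/(1 + 0.538) = 1.0760/1.538 = 0.6996 → 0.70
T̂ = 0.70(41.2) + 0.30(55.7) = 28.840 + 16.710 = 45.550 → 45.55

45.55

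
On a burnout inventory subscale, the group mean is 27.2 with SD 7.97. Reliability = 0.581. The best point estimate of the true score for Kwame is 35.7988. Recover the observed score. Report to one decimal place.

T̂ = ρX + (1 − ρ)μ  ⇒  X = (T̂ − (1 − ρ)μ) / ρ
X = (35.7988 − 0.419 × 27.2) / 0.581 = (35.7988 − 11.3968) / 0.581 = 24.4020 / 0.581 = 42.000

42.0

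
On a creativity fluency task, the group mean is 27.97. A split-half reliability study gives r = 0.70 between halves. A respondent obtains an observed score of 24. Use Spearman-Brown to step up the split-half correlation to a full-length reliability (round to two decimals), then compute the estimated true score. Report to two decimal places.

24.71

Spearman-Brown: ρ = 2r/(1 + r) = 2(0.70)/(1 + 0.70) = 1.400/1.70 = 0.8235 → 0.82
T̂ = 0.82(24) + 0.18(27.97) = 19.68 + 5.0346 = 24.715 → 24.71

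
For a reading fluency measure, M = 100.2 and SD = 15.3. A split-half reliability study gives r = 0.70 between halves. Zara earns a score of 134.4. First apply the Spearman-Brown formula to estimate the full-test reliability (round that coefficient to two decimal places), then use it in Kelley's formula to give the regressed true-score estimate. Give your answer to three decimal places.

128.244

Spearman-Brown: ρ = 2r/(1 + r) = 2(0.70)/(1 + 0.70) = 1.400/1.70 = 0.8235 → 0.82
T̂ = ρX + (1 − ρ)μ
  = 0.82 × 134.4 + 0.18 × 100.2
  = 110.208 + 18.036
  = 128.2440
  ≈ 128.244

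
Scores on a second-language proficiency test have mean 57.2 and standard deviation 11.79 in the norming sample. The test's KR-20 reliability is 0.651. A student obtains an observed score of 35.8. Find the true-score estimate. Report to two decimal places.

T̂ = 0.651(35.8) + 0.349(57.2) = 23.3058 + 19.9628 = 43.269 → 43.27

43.27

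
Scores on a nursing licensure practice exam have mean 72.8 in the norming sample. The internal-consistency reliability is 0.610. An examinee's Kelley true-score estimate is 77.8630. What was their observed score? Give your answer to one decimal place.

T̂ = ρX + (1 − ρ)μ  ⇒  X = (T̂ − (1 − ρ)μ) / ρ
X = (77.8630 − 0.390 × 72.8) / 0.610 = (77.8630 − 28.3920) / 0.610 = 49.4710 / 0.610 = 81.100

81.1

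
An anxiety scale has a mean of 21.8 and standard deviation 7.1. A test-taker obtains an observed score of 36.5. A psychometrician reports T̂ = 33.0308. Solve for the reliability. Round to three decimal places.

T̂ = ρX + (1 − ρ)μ  ⇒  T̂ − μ = ρ(X − μ)
ρ = (T̂ − μ)/(X − μ) = (33.0308 − 21.8) / (36.5 − 21.8) = 11.2308 / 14.7 = 0.76400

0.764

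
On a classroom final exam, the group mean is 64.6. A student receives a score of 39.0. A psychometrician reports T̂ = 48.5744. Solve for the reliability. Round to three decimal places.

T̂ = ρX + (1 − ρ)μ  ⇒  T̂ − μ = ρ(X − μ)
ρ = (T̂ − μ)/(X − μ) = (48.5744 − 64.6) / (39.0 − 64.6) = -16.0256 / -25.6 = 0.62600

0.626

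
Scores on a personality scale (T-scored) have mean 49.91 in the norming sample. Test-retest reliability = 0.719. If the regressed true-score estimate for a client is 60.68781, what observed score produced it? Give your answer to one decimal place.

64.9

T̂ = ρX + (1 − ρ)μ  ⇒  X = (T̂ − (1 − ρ)μ) / ρ
X = (60.68781 − 0.281 × 49.91) / 0.719 = (60.68781 − 14.02471) / 0.719 = 46.66310 / 0.719 = 64.900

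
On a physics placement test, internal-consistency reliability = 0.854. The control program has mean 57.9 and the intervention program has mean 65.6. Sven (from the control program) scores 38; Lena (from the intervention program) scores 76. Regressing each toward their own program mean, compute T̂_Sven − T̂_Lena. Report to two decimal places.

T̂_Sven = 0.854(38) + 0.146(57.9) = 40.9054
T̂_Lena = 0.854(76) + 0.146(65.6) = 74.4816
Difference = 40.9054 − 74.4816 = -33.5762

-33.58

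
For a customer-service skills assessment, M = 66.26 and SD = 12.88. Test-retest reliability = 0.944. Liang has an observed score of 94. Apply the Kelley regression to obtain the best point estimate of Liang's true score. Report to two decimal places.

92.45

T̂ = ρX + (1 − ρ)μ
  = 0.944 × 94 + 0.056 × 66.26
  = 88.736 + 3.71056
  = 92.447
  ≈ 92.45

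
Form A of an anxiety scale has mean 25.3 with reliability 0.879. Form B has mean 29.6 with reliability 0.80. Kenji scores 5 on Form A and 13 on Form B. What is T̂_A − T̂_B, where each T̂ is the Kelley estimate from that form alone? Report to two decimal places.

T̂_A = 0.879(5) + 0.121(25.3) = 7.4563
T̂_B = 0.80(13) + 0.20(29.6) = 16.3200
T̂_A − T̂_B = -8.8637

-8.86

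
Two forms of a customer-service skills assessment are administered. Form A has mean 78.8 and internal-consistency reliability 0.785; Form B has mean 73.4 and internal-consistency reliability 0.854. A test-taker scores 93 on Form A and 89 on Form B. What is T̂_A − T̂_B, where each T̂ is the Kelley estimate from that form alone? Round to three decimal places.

3.225

T̂_A = 0.785(93) + 0.215(78.8) = 89.94700
T̂_B = 0.854(89) + 0.146(73.4) = 86.72240
T̂_A − T̂_B = 3.22460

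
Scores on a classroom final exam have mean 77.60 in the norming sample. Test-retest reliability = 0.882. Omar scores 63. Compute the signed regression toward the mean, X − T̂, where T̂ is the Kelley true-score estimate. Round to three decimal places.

-1.723

T̂ = 0.882(63) + 0.118(77.60) = 55.566 + 9.15680 = 64.72280 → 64.7228
X − T̂ = 63 − 64.7228 = -1.7228 → -1.723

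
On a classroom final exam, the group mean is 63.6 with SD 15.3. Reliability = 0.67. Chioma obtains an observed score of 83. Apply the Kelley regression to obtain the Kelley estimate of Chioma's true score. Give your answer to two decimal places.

T̂ = ρX + (1 − ρ)μ
  = 0.67 × 83 + 0.33 × 63.6
  = 55.61 + 20.988
  = 76.598
  ≈ 76.60

76.60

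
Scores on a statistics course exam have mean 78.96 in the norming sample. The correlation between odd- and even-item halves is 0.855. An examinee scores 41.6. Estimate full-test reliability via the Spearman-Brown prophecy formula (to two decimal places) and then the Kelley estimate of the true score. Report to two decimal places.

44.59

Spearman-Brown: ρ = 2r/(1 + r) = 2(0.855)/(1 + 0.855) = 1.7100/1.855 = 0.9218 → 0.92
T̂ = 0.92(41.6) + 0.08(78.96) = 38.272 + 6.3168 = 44.589 → 44.59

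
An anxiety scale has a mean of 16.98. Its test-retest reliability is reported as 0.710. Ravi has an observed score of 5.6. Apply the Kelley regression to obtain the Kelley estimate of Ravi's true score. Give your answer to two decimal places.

8.90

T̂ = ρX + (1 − ρ)μ
  = 0.710 × 5.6 + 0.290 × 16.98
  = 3.9760 + 4.92420
  = 8.900
  ≈ 8.90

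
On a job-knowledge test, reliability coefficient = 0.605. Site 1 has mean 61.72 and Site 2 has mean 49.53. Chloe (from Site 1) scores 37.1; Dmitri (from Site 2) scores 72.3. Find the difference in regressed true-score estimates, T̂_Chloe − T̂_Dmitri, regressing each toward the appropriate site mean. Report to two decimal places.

-16.48

T̂_Chloe = 0.605(37.1) + 0.395(61.72) = 46.8249
T̂_Dmitri = 0.605(72.3) + 0.395(49.53) = 63.3058
Difference = 46.8249 − 63.3058 = -16.4809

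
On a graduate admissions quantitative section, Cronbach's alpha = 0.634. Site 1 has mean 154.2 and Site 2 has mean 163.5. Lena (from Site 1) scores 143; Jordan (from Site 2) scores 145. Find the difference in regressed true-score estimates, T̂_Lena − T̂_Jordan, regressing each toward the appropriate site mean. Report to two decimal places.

T̂_Lena = 0.634(143) + 0.366(154.2) = 147.0992
T̂_Jordan = 0.634(145) + 0.366(163.5) = 151.7710
Difference = 147.0992 − 151.7710 = -4.6718

-4.67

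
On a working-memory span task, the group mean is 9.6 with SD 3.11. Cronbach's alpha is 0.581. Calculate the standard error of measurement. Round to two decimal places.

2.01

SEM = SD · √(1 − ρ) = 3.11 × √0.419 = 3.11 × 0.6473 = 2.013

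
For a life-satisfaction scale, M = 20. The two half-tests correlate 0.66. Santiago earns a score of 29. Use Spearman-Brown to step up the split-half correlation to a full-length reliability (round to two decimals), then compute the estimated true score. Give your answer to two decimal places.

Spearman-Brown: ρ = 2r/(1 + r) = 2(0.66)/(1 + 0.66) = 1.320/1.66 = 0.7952 → 0.80
T̂ = 0.80(29) + 0.20(20) = 23.20 + 4.00 = 27.200 → 27.20

27.20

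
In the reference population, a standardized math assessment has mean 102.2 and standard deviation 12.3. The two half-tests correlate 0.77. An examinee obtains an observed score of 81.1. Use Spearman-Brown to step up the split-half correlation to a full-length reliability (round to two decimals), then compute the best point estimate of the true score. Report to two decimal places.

Spearman-Brown: ρ = 2r/(1 + r) = 2(0.77)/(1 + 0.77) = 1.540/1.77 = 0.8701 → 0.87
T̂ = ρX + (1 − ρ)μ
  = 0.87 × 81.1 + 0.13 × 102.2
  = 70.557 + 13.286
  = 83.843
  ≈ 83.84

83.84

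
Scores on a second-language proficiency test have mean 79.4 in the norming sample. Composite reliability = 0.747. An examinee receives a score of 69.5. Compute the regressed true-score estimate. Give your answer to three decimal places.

72.005

T̂ = 0.747(69.5) + 0.253(79.4) = 51.9165 + 20.0882 = 72.0047 → 72.005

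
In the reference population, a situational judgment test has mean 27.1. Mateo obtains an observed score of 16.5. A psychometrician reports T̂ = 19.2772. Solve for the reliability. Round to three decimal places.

T̂ = ρX + (1 − ρ)μ  ⇒  T̂ − μ = ρ(X − μ)
ρ = (T̂ − μ)/(X − μ) = (19.2772 − 27.1) / (16.5 − 27.1) = -7.8228 / -10.6 = 0.73800

0.738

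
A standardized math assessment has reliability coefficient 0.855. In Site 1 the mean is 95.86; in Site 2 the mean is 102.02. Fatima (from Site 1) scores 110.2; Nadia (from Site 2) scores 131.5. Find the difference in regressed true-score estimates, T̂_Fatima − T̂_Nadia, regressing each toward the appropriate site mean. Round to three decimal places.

-19.105

T̂_Fatima = 0.855(110.2) + 0.145(95.86) = 108.12070
T̂_Nadia = 0.855(131.5) + 0.145(102.02) = 127.22540
Difference = 108.12070 − 127.22540 = -19.10470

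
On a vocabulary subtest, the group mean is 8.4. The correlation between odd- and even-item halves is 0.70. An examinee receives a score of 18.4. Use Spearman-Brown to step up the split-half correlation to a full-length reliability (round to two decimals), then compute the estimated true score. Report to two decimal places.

16.60

Spearman-Brown: ρ = 2r/(1 + r) = 2(0.70)/(1 + 0.70) = 1.400/1.70 = 0.8235 → 0.82
T̂ = ρX + (1 − ρ)μ
  = 0.82 × 18.4 + 0.18 × 8.4
  = 15.088 + 1.512
  = 16.600
  ≈ 16.60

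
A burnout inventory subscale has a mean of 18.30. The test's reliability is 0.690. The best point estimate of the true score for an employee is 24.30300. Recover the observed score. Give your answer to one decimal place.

T̂ = ρX + (1 − ρ)μ  ⇒  X = (T̂ − (1 − ρ)μ) / ρ
X = (24.30300 − 0.310 × 18.30) / 0.690 = (24.30300 − 5.67300) / 0.690 = 18.63000 / 0.690 = 27.000

27.0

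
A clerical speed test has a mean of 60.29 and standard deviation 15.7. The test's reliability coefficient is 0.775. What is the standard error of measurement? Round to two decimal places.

7.45

SEM = SD · √(1 − ρ) = 15.7 × √0.225 = 15.7 × 0.4743 = 7.447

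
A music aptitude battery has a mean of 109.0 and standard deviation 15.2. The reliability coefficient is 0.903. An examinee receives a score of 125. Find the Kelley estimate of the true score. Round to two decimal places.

T̂ = ρX + (1 − ρ)μ
  = 0.903 × 125 + 0.097 × 109.0
  = 112.875 + 10.5730
  = 123.448
  ≈ 123.45

123.45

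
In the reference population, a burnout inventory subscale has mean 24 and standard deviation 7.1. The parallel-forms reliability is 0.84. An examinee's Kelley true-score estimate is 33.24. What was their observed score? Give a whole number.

T̂ = ρX + (1 − ρ)μ  ⇒  X = (T̂ − (1 − ρ)μ) / ρ
X = (33.24 − 0.16 × 24) / 0.84 = (33.24 − 3.84) / 0.84 = 29.40 / 0.84 = 35.00

35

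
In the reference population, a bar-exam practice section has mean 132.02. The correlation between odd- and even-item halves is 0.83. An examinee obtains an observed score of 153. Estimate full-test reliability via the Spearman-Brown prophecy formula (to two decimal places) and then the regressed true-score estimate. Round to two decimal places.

151.11

Spearman-Brown: ρ = 2r/(1 + r) = 2(0.83)/(1 + 0.83) = 1.660/1.83 = 0.9071 → 0.91
T̂ = ρX + (1 − ρ)μ
  = 0.91 × 153 + 0.09 × 132.02
  = 139.23 + 11.8818
  = 151.112
  ≈ 151.11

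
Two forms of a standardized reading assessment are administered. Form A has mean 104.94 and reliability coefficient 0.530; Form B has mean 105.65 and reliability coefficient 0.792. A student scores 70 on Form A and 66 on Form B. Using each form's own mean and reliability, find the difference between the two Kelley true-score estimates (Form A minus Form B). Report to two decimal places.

12.17

T̂_A = 0.530(70) + 0.470(104.94) = 86.4218
T̂_B = 0.792(66) + 0.208(105.65) = 74.2472
T̂_A − T̂_B = 12.1746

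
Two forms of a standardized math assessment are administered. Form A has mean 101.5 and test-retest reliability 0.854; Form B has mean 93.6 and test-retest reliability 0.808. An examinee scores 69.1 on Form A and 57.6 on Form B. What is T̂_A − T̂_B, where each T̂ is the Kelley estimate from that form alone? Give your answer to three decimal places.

9.318

T̂_A = 0.854(69.1) + 0.146(101.5) = 73.83040
T̂_B = 0.808(57.6) + 0.192(93.6) = 64.51200
T̂_A − T̂_B = 9.31840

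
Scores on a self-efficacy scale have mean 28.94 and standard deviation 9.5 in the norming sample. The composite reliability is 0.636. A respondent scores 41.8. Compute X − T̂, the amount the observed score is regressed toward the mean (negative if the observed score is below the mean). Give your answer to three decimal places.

T̂ = ρX + (1 − ρ)μ
  = 0.636 × 41.8 + 0.364 × 28.94
  = 26.5848 + 10.53416
  = 37.11896
  ≈ 37.1190
X − T̂ = 41.8 − 37.1190 = 4.6810 → 4.681

4.681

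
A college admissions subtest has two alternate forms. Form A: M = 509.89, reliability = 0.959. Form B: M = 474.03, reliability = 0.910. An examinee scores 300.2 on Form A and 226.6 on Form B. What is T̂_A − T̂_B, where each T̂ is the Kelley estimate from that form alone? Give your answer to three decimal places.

T̂_A = 0.959(300.2) + 0.041(509.89) = 308.79729
T̂_B = 0.910(226.6) + 0.090(474.03) = 248.86870
T̂_A − T̂_B = 59.92859

59.929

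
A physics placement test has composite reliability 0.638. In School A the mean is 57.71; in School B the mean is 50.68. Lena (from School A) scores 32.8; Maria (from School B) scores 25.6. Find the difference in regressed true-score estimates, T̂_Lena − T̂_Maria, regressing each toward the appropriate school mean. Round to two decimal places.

7.14

T̂_Lena = 0.638(32.8) + 0.362(57.71) = 41.8174
T̂_Maria = 0.638(25.6) + 0.362(50.68) = 34.6790
Difference = 41.8174 − 34.6790 = 7.1385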